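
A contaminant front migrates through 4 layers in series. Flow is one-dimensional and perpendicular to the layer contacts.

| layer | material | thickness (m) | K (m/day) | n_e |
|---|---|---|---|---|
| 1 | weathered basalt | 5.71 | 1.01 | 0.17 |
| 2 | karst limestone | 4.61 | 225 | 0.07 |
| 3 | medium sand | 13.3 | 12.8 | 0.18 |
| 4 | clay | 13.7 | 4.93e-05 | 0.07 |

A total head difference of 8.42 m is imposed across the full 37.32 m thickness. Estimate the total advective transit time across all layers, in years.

420

With flow normal to the layers, continuity requires the same specific discharge q through every layer.
Σ(b_i/K_i) = 5.71/1.01 + 4.61/225 + 13.3/12.8 + 13.7/4.93e-05 = 2.779e+05 d.
q = Δh / Σ(b_i/K_i) = 8.42 / 2.779e+05 = 3.030e-05 m/day.
In each layer the seepage velocity is v_i = q/n_i, so the layer transit time is t_i = b_i·n_i / q:
  layer 1 (weathered basalt): t_1 = 5.71 × 0.17 / 3.030e-05 = 32037 d
  layer 2 (karst limestone): t_2 = 4.61 × 0.07 / 3.030e-05 = 10651 d
  layer 3 (medium sand): t_3 = 13.3 × 0.18 / 3.030e-05 = 79013 d
  layer 4 (clay): t_4 = 13.7 × 0.07 / 3.030e-05 = 31651 d
Total t = Σ t_i = 1.534e+05 days = 419.9 years.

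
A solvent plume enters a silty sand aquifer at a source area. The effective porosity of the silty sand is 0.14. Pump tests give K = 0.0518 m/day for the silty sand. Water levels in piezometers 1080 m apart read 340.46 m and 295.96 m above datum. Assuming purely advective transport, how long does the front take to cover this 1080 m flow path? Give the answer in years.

194

Hydraulic gradient i = (340.46 − 295.96) / 1080 = 44.5 / 1080 = 0.04120.
Darcy flux q = K · i = 0.05180 × 0.04120 = 0.002134 m/day.
Seepage velocity v = q / n_e = 0.002134 / 0.14 = 0.01525 m/day.
Travel time t = L / v = 1080 / 0.01525 = 70841 days = 194.0 years.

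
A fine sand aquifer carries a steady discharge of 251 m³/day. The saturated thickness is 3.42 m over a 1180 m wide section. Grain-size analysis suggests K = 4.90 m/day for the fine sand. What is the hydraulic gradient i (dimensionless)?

0.0127

Cross-sectional area A = 1180 × 3.42 = 4036 m².
From Q = K·A·i, i = Q / (K·A) = 251 / (4.900 × 4036) = 0.01269.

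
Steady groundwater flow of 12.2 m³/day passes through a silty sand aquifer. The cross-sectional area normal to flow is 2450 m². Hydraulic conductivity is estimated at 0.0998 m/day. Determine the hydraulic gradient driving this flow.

From Q = K·A·i, i = Q / (K·A) = 12.2 / (0.09980 × 2450) = 0.04990.

0.0499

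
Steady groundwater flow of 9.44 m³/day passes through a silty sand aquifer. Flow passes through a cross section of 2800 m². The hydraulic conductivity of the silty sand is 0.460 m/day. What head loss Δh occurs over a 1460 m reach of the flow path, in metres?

From Q = K·A·i, i = Q / (K·A) = 9.44 / (0.4600 × 2800) = 0.007329.
Head loss Δh = i · L = 0.007329 × 1460 = 10.70 m.

10.7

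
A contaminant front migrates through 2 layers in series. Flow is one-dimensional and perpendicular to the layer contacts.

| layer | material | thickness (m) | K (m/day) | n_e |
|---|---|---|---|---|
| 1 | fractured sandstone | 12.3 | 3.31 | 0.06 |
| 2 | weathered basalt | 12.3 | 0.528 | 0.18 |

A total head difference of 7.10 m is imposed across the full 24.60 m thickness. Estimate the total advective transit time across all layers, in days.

11.2

With flow normal to the layers, continuity requires the same specific discharge q through every layer.
Σ(b_i/K_i) = 12.3/3.31 + 12.3/0.528 = 27.01 d.
q = Δh / Σ(b_i/K_i) = 7.10 / 27.01 = 0.2629 m/day.
In each layer the seepage velocity is v_i = q/n_i, so the layer transit time is t_i = b_i·n_i / q:
  layer 1 (fractured sandstone): t_1 = 12.3 × 0.06 / 0.2629 = 2.808 d
  layer 2 (weathered basalt): t_2 = 12.3 × 0.18 / 0.2629 = 8.423 d
Total t = Σ t_i = 11.23 days.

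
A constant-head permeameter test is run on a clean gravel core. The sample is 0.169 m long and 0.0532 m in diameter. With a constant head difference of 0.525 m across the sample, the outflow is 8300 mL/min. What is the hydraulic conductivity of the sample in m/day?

1730

Cross-sectional area A = π·(d/2)² = π × (0.0532/2)² = 0.002223 m².
Convert discharge: 8300 mL/min = 0.0001383 m³/s.
Darcy's law rearranged: K = Q·L / (A·Δh) = 0.0001383 × 0.169 / (0.002223 × 0.525) = 0.02003 m/s = 1731 m/day.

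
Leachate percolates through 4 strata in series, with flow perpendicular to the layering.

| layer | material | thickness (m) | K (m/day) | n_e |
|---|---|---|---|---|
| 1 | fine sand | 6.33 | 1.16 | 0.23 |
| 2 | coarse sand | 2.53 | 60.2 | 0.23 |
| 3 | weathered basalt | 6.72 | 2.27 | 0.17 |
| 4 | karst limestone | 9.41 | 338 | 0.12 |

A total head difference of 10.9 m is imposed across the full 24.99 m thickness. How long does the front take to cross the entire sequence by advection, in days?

3.36

With flow normal to the layers, continuity requires the same specific discharge q through every layer.
Σ(b_i/K_i) = 6.33/1.16 + 2.53/60.2 + 6.72/2.27 + 9.41/338 = 8.487 d.
q = Δh / Σ(b_i/K_i) = 10.9 / 8.487 = 1.284 m/day.
In each layer the seepage velocity is v_i = q/n_i, so the layer transit time is t_i = b_i·n_i / q:
  layer 1 (fine sand): t_1 = 6.33 × 0.23 / 1.284 = 1.134 d
  layer 2 (coarse sand): t_2 = 2.53 × 0.23 / 1.284 = 0.4531 d
  layer 3 (weathered basalt): t_3 = 6.72 × 0.17 / 1.284 = 0.8895 d
  layer 4 (karst limestone): t_4 = 9.41 × 0.12 / 1.284 = 0.8792 d
Total t = Σ t_i = 3.355 days.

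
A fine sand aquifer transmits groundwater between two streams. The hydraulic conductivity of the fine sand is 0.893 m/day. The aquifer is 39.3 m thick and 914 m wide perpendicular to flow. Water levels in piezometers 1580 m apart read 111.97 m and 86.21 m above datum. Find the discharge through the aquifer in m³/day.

Cross-sectional area A = 914 × 39.3 = 35920 m².
Hydraulic gradient i = (111.97 − 86.21) / 1580 = 25.76 / 1580 = 0.01630.
Darcy's law: Q = K · A · i = 0.8930 × 35920 × 0.01630 = 523.0 m³/day.

523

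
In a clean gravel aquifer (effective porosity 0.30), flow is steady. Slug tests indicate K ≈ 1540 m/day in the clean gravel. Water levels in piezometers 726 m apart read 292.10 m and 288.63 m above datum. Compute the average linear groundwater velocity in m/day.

Hydraulic gradient i = (292.10 − 288.63) / 726 = 3.47 / 726 = 0.004780.
Darcy flux q = K · i = 1540 × 0.004780 = 7.361 m/day.
Seepage velocity v = q / n_e = 7.361 / 0.30 = 24.54 m/day.

24.5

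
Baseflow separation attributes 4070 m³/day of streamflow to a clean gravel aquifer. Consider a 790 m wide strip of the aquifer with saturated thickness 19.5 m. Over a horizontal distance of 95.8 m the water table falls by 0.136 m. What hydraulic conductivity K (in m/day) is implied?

186

Cross-sectional area A = 790 × 19.5 = 15405 m².
Hydraulic gradient i = Δh / L = 0.136 / 95.8 = 0.001420.
From Q = K·A·i, K = Q / (A·i) = 4070 / (15405 × 0.001420) = 186.1 m/day.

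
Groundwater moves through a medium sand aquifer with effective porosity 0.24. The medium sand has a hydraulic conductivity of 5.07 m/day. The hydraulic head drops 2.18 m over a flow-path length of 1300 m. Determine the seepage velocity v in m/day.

Hydraulic gradient i = Δh / L = 2.18 / 1300 = 0.001677.
Darcy flux q = K · i = 5.070 × 0.001677 = 0.008502 m/day.
Seepage velocity v = q / n_e = 0.008502 / 0.24 = 0.03543 m/day.

0.0354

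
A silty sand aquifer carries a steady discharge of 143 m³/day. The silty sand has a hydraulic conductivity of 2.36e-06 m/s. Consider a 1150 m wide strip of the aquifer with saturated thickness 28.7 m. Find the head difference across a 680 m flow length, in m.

14.4

Convert K: 2.36e-06 m/s × 86400 = 0.2039 m/day.
Cross-sectional area A = 1150 × 28.7 = 33005 m².
From Q = K·A·i, i = Q / (K·A) = 143 / (0.2039 × 33005) = 0.02125.
Head loss Δh = i · L = 0.02125 × 680 = 14.45 m.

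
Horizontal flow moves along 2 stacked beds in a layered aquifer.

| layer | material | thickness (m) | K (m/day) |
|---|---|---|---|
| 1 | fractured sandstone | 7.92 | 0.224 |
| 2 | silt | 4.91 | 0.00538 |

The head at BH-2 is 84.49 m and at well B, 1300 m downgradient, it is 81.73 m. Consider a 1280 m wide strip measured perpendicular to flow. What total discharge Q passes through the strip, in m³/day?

4.89

Flow is parallel to layering, so each bed carries its own Darcy discharge and the transmissivities add.
Σ(K_i·b_i) = 0.224×7.92 + 0.00538×4.91 = 1.800 m²/day.
Hydraulic gradient i = (84.49 − 81.73) / 1300 = 2.76 / 1300 = 0.002123.
Q = Σ(K_i·b_i) · W · i = 1.800 × 1280 × 0.002123 = 4.893 m³/day.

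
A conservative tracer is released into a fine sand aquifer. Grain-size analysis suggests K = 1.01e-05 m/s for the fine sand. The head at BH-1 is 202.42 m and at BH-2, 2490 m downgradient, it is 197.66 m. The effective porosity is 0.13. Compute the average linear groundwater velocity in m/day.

0.0128

Convert K: 1.01e-05 m/s × 86400 = 0.8726 m/day.
Hydraulic gradient i = (202.42 − 197.66) / 2490 = 4.76 / 2490 = 0.001912.
Darcy flux q = K · i = 0.8726 × 0.001912 = 0.001668 m/day.
Seepage velocity v = q / n_e = 0.001668 / 0.13 = 0.01283 m/day.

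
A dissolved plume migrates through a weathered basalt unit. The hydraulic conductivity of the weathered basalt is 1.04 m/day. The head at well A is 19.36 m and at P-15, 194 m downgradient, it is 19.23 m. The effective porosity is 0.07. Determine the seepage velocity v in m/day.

0.00996

Hydraulic gradient i = (19.36 − 19.23) / 194 = 0.13 / 194 = 0.0006701.
Darcy flux q = K · i = 1.040 × 0.0006701 = 0.0006969 m/day.
Seepage velocity v = q / n_e = 0.0006969 / 0.07 = 0.009956 m/day.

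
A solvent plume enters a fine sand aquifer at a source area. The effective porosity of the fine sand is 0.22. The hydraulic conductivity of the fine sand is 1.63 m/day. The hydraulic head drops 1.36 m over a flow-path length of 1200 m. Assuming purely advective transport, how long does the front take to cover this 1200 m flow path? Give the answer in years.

391

Hydraulic gradient i = Δh / L = 1.36 / 1200 = 0.001133.
Darcy flux q = K · i = 1.630 × 0.001133 = 0.001847 m/day.
Seepage velocity v = q / n_e = 0.001847 / 0.22 = 0.008397 m/day.
Travel time t = L / v = 1200 / 0.008397 = 1.429e+05 days = 391.3 years.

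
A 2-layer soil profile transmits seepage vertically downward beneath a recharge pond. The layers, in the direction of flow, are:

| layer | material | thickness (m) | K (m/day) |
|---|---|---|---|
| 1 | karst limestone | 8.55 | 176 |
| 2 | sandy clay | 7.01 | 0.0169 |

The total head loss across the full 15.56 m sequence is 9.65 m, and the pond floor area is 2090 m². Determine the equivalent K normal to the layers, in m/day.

0.0375

Flow is perpendicular to layering, so the layers act in series and the equivalent K is the thickness-weighted harmonic mean.
Total thickness L = 8.55 + 7.01 = 15.56 m.
Σ(b_i/K_i) = 8.55/176 + 7.01/0.0169 = 414.8 d.
K_eq = L / Σ(b_i/K_i) = 15.56 / 414.8 = 0.03751 m/day.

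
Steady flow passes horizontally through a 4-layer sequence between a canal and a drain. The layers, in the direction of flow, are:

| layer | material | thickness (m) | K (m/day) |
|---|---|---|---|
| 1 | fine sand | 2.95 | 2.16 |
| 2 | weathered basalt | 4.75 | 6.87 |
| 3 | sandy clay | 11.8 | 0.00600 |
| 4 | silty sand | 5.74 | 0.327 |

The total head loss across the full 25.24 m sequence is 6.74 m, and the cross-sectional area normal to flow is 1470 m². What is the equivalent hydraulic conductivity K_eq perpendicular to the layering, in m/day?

Flow is perpendicular to layering, so the layers act in series and the equivalent K is the thickness-weighted harmonic mean.
Total thickness L = 2.95 + 4.75 + 11.8 + 5.74 = 25.24 m.
Σ(b_i/K_i) = 2.95/2.16 + 4.75/6.87 + 11.8/0.00600 + 5.74/0.327 = 1986 d.
K_eq = L / Σ(b_i/K_i) = 25.24 / 1986 = 0.01271 m/day.

0.0127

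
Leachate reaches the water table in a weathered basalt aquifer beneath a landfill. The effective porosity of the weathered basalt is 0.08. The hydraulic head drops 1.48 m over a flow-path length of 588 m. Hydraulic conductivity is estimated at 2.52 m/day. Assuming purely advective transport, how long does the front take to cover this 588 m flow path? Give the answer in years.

Hydraulic gradient i = Δh / L = 1.48 / 588 = 0.002517.
Darcy flux q = K · i = 2.520 × 0.002517 = 0.006343 m/day.
Seepage velocity v = q / n_e = 0.006343 / 0.08 = 0.07929 m/day.
Travel time t = L / v = 588 / 0.07929 = 7416 days = 20.30 years.

20.3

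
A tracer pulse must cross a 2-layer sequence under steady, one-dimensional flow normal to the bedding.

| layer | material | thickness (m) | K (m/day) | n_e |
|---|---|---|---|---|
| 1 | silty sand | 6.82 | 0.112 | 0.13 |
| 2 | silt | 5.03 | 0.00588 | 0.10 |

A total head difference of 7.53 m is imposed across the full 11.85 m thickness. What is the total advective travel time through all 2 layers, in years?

With flow normal to the layers, continuity requires the same specific discharge q through every layer.
Σ(b_i/K_i) = 6.82/0.112 + 5.03/0.00588 = 916.3 d.
q = Δh / Σ(b_i/K_i) = 7.53 / 916.3 = 0.008218 m/day.
In each layer the seepage velocity is v_i = q/n_i, so the layer transit time is t_i = b_i·n_i / q:
  layer 1 (silty sand): t_1 = 6.82 × 0.13 / 0.008218 = 107.9 d
  layer 2 (silt): t_2 = 5.03 × 0.10 / 0.008218 = 61.21 d
Total t = Σ t_i = 169.1 days = 0.4630 years.

0.463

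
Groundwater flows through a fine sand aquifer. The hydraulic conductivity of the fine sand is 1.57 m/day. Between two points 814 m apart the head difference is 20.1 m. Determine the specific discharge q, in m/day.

0.0388

Hydraulic gradient i = Δh / L = 20.1 / 814 = 0.02469.
Specific discharge q = K · i = 1.570 × 0.02469 = 0.03877 m/day.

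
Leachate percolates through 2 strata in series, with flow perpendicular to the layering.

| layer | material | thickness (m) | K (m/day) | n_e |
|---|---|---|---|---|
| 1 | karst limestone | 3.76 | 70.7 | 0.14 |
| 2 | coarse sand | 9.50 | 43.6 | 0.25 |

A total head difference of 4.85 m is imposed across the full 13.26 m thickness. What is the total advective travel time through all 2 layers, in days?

0.162

With flow normal to the layers, continuity requires the same specific discharge q through every layer.
Σ(b_i/K_i) = 3.76/70.7 + 9.50/43.6 = 0.2711 d.
q = Δh / Σ(b_i/K_i) = 4.85 / 0.2711 = 17.89 m/day.
In each layer the seepage velocity is v_i = q/n_i, so the layer transit time is t_i = b_i·n_i / q:
  layer 1 (karst limestone): t_1 = 3.76 × 0.14 / 17.89 = 0.02942 d
  layer 2 (coarse sand): t_2 = 9.50 × 0.25 / 17.89 = 0.1327 d
Total t = Σ t_i = 0.1622 days.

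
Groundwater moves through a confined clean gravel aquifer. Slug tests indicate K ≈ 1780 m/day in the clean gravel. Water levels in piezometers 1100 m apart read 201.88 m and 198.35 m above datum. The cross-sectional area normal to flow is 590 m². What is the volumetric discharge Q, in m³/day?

Hydraulic gradient i = (201.88 − 198.35) / 1100 = 3.53 / 1100 = 0.003209.
Darcy's law: Q = K · A · i = 1780 × 590.0 × 0.003209 = 3370 m³/day.

3370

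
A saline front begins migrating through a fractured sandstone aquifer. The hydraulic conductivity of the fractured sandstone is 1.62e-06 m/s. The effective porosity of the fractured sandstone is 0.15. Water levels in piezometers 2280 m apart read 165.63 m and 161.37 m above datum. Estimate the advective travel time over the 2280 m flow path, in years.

Convert K: 1.62e-06 m/s × 86400 = 0.1400 m/day.
Hydraulic gradient i = (165.63 − 161.37) / 2280 = 4.26 / 2280 = 0.001868.
Darcy flux q = K · i = 0.1400 × 0.001868 = 0.0002615 m/day.
Seepage velocity v = q / n_e = 0.0002615 / 0.15 = 0.001743 m/day.
Travel time t = L / v = 2280 / 0.001743 = 1.308e+06 days = 3580 years.

3580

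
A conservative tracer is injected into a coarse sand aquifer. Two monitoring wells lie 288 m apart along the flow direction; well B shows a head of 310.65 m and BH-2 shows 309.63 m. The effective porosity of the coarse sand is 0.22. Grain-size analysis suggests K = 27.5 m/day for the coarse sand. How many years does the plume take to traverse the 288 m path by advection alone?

Hydraulic gradient i = (310.65 − 309.63) / 288 = 1.02 / 288 = 0.003542.
Darcy flux q = K · i = 27.50 × 0.003542 = 0.09740 m/day.
Seepage velocity v = q / n_e = 0.09740 / 0.22 = 0.4427 m/day.
Travel time t = L / v = 288 / 0.4427 = 650.5 days = 1.781 years.

1.78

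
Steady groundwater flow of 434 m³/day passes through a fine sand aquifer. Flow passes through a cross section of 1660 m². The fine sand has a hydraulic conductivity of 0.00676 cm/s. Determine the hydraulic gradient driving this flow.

0.0448

Convert K: 0.00676 cm/s × 864 = 5.841 m/day.
From Q = K·A·i, i = Q / (K·A) = 434 / (5.841 × 1660) = 0.04476.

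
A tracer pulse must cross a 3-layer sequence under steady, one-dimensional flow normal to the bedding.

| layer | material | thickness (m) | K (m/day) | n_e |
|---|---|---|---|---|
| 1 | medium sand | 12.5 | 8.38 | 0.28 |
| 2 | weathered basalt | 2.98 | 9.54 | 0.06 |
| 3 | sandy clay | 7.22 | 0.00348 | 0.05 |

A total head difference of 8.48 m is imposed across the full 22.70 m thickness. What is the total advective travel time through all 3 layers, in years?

2.71

With flow normal to the layers, continuity requires the same specific discharge q through every layer.
Σ(b_i/K_i) = 12.5/8.38 + 2.98/9.54 + 7.22/0.00348 = 2077 d.
q = Δh / Σ(b_i/K_i) = 8.48 / 2077 = 0.004084 m/day.
In each layer the seepage velocity is v_i = q/n_i, so the layer transit time is t_i = b_i·n_i / q:
  layer 1 (medium sand): t_1 = 12.5 × 0.28 / 0.004084 = 857.1 d
  layer 2 (weathered basalt): t_2 = 2.98 × 0.06 / 0.004084 = 43.78 d
  layer 3 (sandy clay): t_3 = 7.22 × 0.05 / 0.004084 = 88.40 d
Total t = Σ t_i = 989.2 days = 2.708 years.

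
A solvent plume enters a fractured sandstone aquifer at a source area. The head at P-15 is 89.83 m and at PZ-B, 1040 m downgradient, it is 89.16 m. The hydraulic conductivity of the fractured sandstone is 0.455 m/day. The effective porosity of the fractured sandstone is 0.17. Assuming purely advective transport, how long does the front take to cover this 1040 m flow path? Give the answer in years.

1650

Hydraulic gradient i = (89.83 − 89.16) / 1040 = 0.67 / 1040 = 0.0006442.
Darcy flux q = K · i = 0.4550 × 0.0006442 = 0.0002931 m/day.
Seepage velocity v = q / n_e = 0.0002931 / 0.17 = 0.001724 m/day.
Travel time t = L / v = 1040 / 0.001724 = 6.032e+05 days = 1651 years.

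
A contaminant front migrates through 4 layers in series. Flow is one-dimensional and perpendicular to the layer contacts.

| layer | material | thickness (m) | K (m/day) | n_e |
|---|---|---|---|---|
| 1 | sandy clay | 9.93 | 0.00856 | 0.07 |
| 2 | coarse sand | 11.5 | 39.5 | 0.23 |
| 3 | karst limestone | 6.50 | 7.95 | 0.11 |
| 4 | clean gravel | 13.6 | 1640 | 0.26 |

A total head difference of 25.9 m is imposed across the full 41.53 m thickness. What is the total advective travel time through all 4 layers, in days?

340

With flow normal to the layers, continuity requires the same specific discharge q through every layer.
Σ(b_i/K_i) = 9.93/0.00856 + 11.5/39.5 + 6.50/7.95 + 13.6/1640 = 1161 d.
q = Δh / Σ(b_i/K_i) = 25.9 / 1161 = 0.02231 m/day.
In each layer the seepage velocity is v_i = q/n_i, so the layer transit time is t_i = b_i·n_i / q:
  layer 1 (sandy clay): t_1 = 9.93 × 0.07 / 0.02231 = 31.16 d
  layer 2 (coarse sand): t_2 = 11.5 × 0.23 / 0.02231 = 118.6 d
  layer 3 (karst limestone): t_3 = 6.50 × 0.11 / 0.02231 = 32.06 d
  layer 4 (clean gravel): t_4 = 13.6 × 0.26 / 0.02231 = 158.5 d
Total t = Σ t_i = 340.3 days.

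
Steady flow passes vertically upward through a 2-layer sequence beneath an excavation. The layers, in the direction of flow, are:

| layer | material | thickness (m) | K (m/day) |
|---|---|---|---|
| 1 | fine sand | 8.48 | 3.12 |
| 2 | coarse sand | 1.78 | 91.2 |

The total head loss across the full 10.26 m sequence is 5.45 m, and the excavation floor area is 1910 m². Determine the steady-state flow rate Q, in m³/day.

Flow is perpendicular to layering, so the layers act in series and the equivalent K is the thickness-weighted harmonic mean.
Total thickness L = 8.48 + 1.78 = 10.26 m.
Σ(b_i/K_i) = 8.48/3.12 + 1.78/91.2 = 2.737 d.
K_eq = L / Σ(b_i/K_i) = 10.26 / 2.737 = 3.748 m/day.
Q = K_eq · A · (Δh/L) = 3.748 × 1910 × (5.45/10.26) = 3803 m³/day.

3800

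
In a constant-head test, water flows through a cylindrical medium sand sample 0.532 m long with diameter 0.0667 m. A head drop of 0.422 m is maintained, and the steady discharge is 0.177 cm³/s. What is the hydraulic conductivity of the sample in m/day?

5.52

Cross-sectional area A = π·(d/2)² = π × (0.0667/2)² = 0.003494 m².
Convert discharge: 0.177 cm³/s = 1.770e-07 m³/s.
Darcy's law rearranged: K = Q·L / (A·Δh) = 1.770e-07 × 0.532 / (0.003494 × 0.422) = 6.386e-05 m/s = 5.518 m/day.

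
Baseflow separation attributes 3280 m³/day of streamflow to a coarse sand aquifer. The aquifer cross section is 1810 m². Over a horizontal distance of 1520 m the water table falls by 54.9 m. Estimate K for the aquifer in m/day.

Hydraulic gradient i = Δh / L = 54.9 / 1520 = 0.03612.
From Q = K·A·i, K = Q / (A·i) = 3280 / (1810 × 0.03612) = 50.17 m/day.

50.2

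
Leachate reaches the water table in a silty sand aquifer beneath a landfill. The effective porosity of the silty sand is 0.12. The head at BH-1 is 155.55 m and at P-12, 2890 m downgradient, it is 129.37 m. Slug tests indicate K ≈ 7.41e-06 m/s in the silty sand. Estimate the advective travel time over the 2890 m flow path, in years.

164

Convert K: 7.41e-06 m/s × 86400 = 0.6402 m/day.
Hydraulic gradient i = (155.55 − 129.37) / 2890 = 26.18 / 2890 = 0.009059.
Darcy flux q = K · i = 0.6402 × 0.009059 = 0.005800 m/day.
Seepage velocity v = q / n_e = 0.005800 / 0.12 = 0.04833 m/day.
Travel time t = L / v = 2890 / 0.04833 = 59796 days = 163.7 years.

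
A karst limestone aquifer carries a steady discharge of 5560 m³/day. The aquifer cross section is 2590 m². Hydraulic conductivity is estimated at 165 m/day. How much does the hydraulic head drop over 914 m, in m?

11.9

From Q = K·A·i, i = Q / (K·A) = 5560 / (165.0 × 2590) = 0.01301.
Head loss Δh = i · L = 0.01301 × 914 = 11.89 m.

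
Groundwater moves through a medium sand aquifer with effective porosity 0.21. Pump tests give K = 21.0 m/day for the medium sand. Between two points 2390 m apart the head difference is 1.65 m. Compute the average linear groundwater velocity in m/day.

0.0690

Hydraulic gradient i = Δh / L = 1.65 / 2390 = 0.0006904.
Darcy flux q = K · i = 21.00 × 0.0006904 = 0.01450 m/day.
Seepage velocity v = q / n_e = 0.01450 / 0.21 = 0.06904 m/day.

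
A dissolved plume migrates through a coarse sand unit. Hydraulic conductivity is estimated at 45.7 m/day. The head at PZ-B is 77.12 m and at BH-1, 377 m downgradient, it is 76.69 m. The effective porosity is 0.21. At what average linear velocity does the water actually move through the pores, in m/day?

0.248

Hydraulic gradient i = (77.12 − 76.69) / 377 = 0.43 / 377 = 0.001141.
Darcy flux q = K · i = 45.70 × 0.001141 = 0.05212 m/day.
Seepage velocity v = q / n_e = 0.05212 / 0.21 = 0.2482 m/day.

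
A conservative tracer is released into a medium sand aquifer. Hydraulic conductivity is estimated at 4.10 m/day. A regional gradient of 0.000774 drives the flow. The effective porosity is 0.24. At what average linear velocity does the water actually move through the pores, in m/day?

Hydraulic gradient i = 0.000774.
Darcy flux q = K · i = 4.100 × 0.0007740 = 0.003173 m/day.
Seepage velocity v = q / n_e = 0.003173 / 0.24 = 0.01322 m/day.

0.0132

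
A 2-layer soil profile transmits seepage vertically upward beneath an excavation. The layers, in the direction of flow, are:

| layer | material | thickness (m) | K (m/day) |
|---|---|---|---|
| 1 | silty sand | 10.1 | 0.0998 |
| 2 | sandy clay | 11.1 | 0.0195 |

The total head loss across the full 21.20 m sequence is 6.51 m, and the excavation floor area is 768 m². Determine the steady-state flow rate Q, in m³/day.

7.46

Flow is perpendicular to layering, so the layers act in series and the equivalent K is the thickness-weighted harmonic mean.
Total thickness L = 10.1 + 11.1 = 21.20 m.
Σ(b_i/K_i) = 10.1/0.0998 + 11.1/0.0195 = 670.4 d.
K_eq = L / Σ(b_i/K_i) = 21.20 / 670.4 = 0.03162 m/day.
Q = K_eq · A · (Δh/L) = 0.03162 × 768 × (6.51/21.20) = 7.457 m³/day.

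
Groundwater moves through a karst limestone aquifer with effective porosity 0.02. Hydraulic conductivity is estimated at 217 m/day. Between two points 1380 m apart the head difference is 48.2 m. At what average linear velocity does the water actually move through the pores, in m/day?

379

Hydraulic gradient i = Δh / L = 48.2 / 1380 = 0.03493.
Darcy flux q = K · i = 217.0 × 0.03493 = 7.579 m/day.
Seepage velocity v = q / n_e = 7.579 / 0.02 = 379.0 m/day.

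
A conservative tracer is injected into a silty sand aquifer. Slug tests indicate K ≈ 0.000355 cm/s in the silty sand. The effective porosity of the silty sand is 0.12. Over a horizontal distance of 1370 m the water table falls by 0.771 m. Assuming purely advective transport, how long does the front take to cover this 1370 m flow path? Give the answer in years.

Convert K: 0.000355 cm/s × 864 = 0.3067 m/day.
Hydraulic gradient i = Δh / L = 0.771 / 1370 = 0.0005628.
Darcy flux q = K · i = 0.3067 × 0.0005628 = 0.0001726 m/day.
Seepage velocity v = q / n_e = 0.0001726 / 0.12 = 0.001438 m/day.
Travel time t = L / v = 1370 / 0.001438 = 9.524e+05 days = 2608 years.

2610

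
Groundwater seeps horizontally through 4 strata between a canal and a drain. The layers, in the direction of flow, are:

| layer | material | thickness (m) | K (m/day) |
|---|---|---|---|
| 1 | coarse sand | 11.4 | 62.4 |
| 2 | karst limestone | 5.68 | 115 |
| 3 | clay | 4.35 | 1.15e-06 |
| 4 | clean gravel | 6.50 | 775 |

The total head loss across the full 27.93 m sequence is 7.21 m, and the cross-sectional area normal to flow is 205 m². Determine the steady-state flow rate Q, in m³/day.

Flow is perpendicular to layering, so the layers act in series and the equivalent K is the thickness-weighted harmonic mean.
Total thickness L = 11.4 + 5.68 + 4.35 + 6.50 = 27.93 m.
Σ(b_i/K_i) = 11.4/62.4 + 5.68/115 + 4.35/1.15e-06 + 6.50/775 = 3.783e+06 d.
K_eq = L / Σ(b_i/K_i) = 27.93 / 3.783e+06 = 7.384e-06 m/day.
Q = K_eq · A · (Δh/L) = 7.384e-06 × 205 × (7.21/27.93) = 0.0003907 m³/day.

0.000391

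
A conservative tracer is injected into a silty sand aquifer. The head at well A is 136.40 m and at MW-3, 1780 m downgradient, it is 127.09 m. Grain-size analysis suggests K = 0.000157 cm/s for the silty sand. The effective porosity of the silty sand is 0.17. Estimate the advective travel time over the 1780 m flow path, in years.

Convert K: 0.000157 cm/s × 864 = 0.1356 m/day.
Hydraulic gradient i = (136.40 − 127.09) / 1780 = 9.31 / 1780 = 0.005230.
Darcy flux q = K · i = 0.1356 × 0.005230 = 0.0007095 m/day.
Seepage velocity v = q / n_e = 0.0007095 / 0.17 = 0.004173 m/day.
Travel time t = L / v = 1780 / 0.004173 = 4.265e+05 days = 1168 years.

1170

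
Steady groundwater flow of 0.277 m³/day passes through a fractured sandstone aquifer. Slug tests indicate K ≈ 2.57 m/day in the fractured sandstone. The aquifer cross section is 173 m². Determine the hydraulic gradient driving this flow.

0.000623

From Q = K·A·i, i = Q / (K·A) = 0.277 / (2.570 × 173.0) = 0.0006230.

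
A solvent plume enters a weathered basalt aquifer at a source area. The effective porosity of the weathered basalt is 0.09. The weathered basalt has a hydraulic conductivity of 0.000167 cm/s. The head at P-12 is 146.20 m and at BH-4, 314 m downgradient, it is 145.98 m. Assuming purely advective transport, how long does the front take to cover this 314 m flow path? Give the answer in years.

Convert K: 0.000167 cm/s × 864 = 0.1443 m/day.
Hydraulic gradient i = (146.20 − 145.98) / 314 = 0.22 / 314 = 0.0007006.
Darcy flux q = K · i = 0.1443 × 0.0007006 = 0.0001011 m/day.
Seepage velocity v = q / n_e = 0.0001011 / 0.09 = 0.001123 m/day.
Travel time t = L / v = 314 / 0.001123 = 2.795e+05 days = 765.3 years.

765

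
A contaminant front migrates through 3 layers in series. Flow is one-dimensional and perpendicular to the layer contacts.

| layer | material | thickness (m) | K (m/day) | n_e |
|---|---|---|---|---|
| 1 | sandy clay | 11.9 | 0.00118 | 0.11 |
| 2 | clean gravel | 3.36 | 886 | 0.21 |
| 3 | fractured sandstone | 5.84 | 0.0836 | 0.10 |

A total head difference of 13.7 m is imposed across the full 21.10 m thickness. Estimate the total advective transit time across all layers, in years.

With flow normal to the layers, continuity requires the same specific discharge q through every layer.
Σ(b_i/K_i) = 11.9/0.00118 + 3.36/886 + 5.84/0.0836 = 10155 d.
q = Δh / Σ(b_i/K_i) = 13.7 / 10155 = 0.001349 m/day.
In each layer the seepage velocity is v_i = q/n_i, so the layer transit time is t_i = b_i·n_i / q:
  layer 1 (sandy clay): t_1 = 11.9 × 0.11 / 0.001349 = 970.2 d
  layer 2 (clean gravel): t_2 = 3.36 × 0.21 / 0.001349 = 523.0 d
  layer 3 (fractured sandstone): t_3 = 5.84 × 0.10 / 0.001349 = 432.9 d
Total t = Σ t_i = 1926 days = 5.273 years.

5.27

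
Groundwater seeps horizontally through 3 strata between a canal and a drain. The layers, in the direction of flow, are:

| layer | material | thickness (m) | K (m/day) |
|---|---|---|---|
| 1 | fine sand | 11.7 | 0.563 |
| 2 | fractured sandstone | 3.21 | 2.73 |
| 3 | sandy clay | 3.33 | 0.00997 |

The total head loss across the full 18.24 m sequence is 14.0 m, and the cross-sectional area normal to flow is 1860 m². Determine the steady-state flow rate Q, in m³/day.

73.2

Flow is perpendicular to layering, so the layers act in series and the equivalent K is the thickness-weighted harmonic mean.
Total thickness L = 11.7 + 3.21 + 3.33 = 18.24 m.
Σ(b_i/K_i) = 11.7/0.563 + 3.21/2.73 + 3.33/0.00997 = 356.0 d.
K_eq = L / Σ(b_i/K_i) = 18.24 / 356.0 = 0.05124 m/day.
Q = K_eq · A · (Δh/L) = 0.05124 × 1860 × (14.0/18.24) = 73.15 m³/day.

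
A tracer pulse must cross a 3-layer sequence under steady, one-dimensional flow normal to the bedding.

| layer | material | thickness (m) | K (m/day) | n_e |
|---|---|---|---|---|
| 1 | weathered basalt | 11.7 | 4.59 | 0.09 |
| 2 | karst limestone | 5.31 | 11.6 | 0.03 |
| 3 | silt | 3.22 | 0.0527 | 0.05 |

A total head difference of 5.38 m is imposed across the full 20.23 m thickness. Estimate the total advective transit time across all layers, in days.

16.4

With flow normal to the layers, continuity requires the same specific discharge q through every layer.
Σ(b_i/K_i) = 11.7/4.59 + 5.31/11.6 + 3.22/0.0527 = 64.11 d.
q = Δh / Σ(b_i/K_i) = 5.38 / 64.11 = 0.08392 m/day.
In each layer the seepage velocity is v_i = q/n_i, so the layer transit time is t_i = b_i·n_i / q:
  layer 1 (weathered basalt): t_1 = 11.7 × 0.09 / 0.08392 = 12.55 d
  layer 2 (karst limestone): t_2 = 5.31 × 0.03 / 0.08392 = 1.898 d
  layer 3 (silt): t_3 = 3.22 × 0.05 / 0.08392 = 1.918 d
Total t = Σ t_i = 16.36 days.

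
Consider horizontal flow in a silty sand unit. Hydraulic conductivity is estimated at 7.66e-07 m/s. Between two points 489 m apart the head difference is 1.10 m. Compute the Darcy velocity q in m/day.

0.000149

Convert K: 7.66e-07 m/s × 86400 = 0.06618 m/day.
Hydraulic gradient i = Δh / L = 1.10 / 489 = 0.002249.
Specific discharge q = K · i = 0.06618 × 0.002249 = 0.0001489 m/day.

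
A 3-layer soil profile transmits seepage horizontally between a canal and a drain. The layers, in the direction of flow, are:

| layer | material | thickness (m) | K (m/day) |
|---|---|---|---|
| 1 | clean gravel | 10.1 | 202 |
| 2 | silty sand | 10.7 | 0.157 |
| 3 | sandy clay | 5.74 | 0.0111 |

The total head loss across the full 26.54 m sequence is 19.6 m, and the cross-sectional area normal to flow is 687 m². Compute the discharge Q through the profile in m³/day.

23.0

Flow is perpendicular to layering, so the layers act in series and the equivalent K is the thickness-weighted harmonic mean.
Total thickness L = 10.1 + 10.7 + 5.74 = 26.54 m.
Σ(b_i/K_i) = 10.1/202 + 10.7/0.157 + 5.74/0.0111 = 585.3 d.
K_eq = L / Σ(b_i/K_i) = 26.54 / 585.3 = 0.04534 m/day.
Q = K_eq · A · (Δh/L) = 0.04534 × 687 × (19.6/26.54) = 23.00 m³/day.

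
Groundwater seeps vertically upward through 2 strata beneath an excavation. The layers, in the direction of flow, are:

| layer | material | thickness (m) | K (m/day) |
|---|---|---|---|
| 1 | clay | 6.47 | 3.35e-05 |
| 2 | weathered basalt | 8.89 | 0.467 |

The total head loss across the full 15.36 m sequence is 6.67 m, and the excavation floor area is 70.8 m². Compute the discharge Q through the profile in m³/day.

Flow is perpendicular to layering, so the layers act in series and the equivalent K is the thickness-weighted harmonic mean.
Total thickness L = 6.47 + 8.89 = 15.36 m.
Σ(b_i/K_i) = 6.47/3.35e-05 + 8.89/0.467 = 1.932e+05 d.
K_eq = L / Σ(b_i/K_i) = 15.36 / 1.932e+05 = 7.952e-05 m/day.
Q = K_eq · A · (Δh/L) = 7.952e-05 × 70.8 × (6.67/15.36) = 0.002445 m³/day.

0.00244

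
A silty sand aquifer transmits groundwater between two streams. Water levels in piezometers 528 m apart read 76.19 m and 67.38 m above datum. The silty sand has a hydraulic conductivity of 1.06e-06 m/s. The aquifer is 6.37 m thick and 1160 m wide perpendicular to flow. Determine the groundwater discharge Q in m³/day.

Convert K: 1.06e-06 m/s × 86400 = 0.09158 m/day.
Cross-sectional area A = 1160 × 6.37 = 7389 m².
Hydraulic gradient i = (76.19 − 67.38) / 528 = 8.81 / 528 = 0.01669.
Darcy's law: Q = K · A · i = 0.09158 × 7389 × 0.01669 = 11.29 m³/day.

11.3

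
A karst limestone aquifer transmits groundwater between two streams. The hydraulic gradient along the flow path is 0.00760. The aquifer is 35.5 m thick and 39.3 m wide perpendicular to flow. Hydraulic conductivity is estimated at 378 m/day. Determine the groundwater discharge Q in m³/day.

Cross-sectional area A = 39.3 × 35.5 = 1395 m².
Hydraulic gradient i = 0.00760.
Darcy's law: Q = K · A · i = 378.0 × 1395 × 0.007600 = 4008 m³/day.

4010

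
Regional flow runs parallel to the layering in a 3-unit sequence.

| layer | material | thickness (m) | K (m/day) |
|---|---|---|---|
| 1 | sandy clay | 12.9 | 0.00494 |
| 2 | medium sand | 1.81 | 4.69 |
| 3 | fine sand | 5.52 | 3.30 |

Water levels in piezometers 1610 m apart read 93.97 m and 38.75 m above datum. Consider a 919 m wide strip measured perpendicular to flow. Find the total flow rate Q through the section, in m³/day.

Flow is parallel to layering, so each bed carries its own Darcy discharge and the transmissivities add.
Σ(K_i·b_i) = 0.00494×12.9 + 4.69×1.81 + 3.30×5.52 = 26.77 m²/day.
Hydraulic gradient i = (93.97 − 38.75) / 1610 = 55.22 / 1610 = 0.03430.
Q = Σ(K_i·b_i) · W · i = 26.77 × 919 × 0.03430 = 843.7 m³/day.

844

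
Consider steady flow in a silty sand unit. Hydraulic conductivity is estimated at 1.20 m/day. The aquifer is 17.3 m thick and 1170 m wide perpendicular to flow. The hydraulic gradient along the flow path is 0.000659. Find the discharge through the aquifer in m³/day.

Cross-sectional area A = 1170 × 17.3 = 20241 m².
Hydraulic gradient i = 0.000659.
Darcy's law: Q = K · A · i = 1.200 × 20241 × 0.0006590 = 16.01 m³/day.

16.0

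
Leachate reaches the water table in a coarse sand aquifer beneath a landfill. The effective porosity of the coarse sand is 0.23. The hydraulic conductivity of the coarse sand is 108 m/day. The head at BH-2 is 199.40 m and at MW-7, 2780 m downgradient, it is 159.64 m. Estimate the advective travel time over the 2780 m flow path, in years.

Hydraulic gradient i = (199.40 − 159.64) / 2780 = 39.76 / 2780 = 0.01430.
Darcy flux q = K · i = 108.0 × 0.01430 = 1.545 m/day.
Seepage velocity v = q / n_e = 1.545 / 0.23 = 6.716 m/day.
Travel time t = L / v = 2780 / 6.716 = 413.9 days = 1.133 years.

1.13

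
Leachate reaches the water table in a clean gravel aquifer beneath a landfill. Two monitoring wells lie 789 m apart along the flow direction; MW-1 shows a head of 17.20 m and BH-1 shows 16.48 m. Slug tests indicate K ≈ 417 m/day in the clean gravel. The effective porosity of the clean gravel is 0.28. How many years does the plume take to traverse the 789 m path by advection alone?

Hydraulic gradient i = (17.20 − 16.48) / 789 = 0.72 / 789 = 0.0009125.
Darcy flux q = K · i = 417.0 × 0.0009125 = 0.3805 m/day.
Seepage velocity v = q / n_e = 0.3805 / 0.28 = 1.359 m/day.
Travel time t = L / v = 789 / 1.359 = 580.6 days = 1.589 years.

1.59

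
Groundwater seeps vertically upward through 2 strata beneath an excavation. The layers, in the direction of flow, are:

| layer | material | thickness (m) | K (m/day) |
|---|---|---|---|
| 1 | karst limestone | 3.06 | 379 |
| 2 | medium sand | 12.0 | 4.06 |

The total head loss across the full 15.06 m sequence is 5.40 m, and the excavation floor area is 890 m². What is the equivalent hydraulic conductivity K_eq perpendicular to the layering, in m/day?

Flow is perpendicular to layering, so the layers act in series and the equivalent K is the thickness-weighted harmonic mean.
Total thickness L = 3.06 + 12.0 = 15.06 m.
Σ(b_i/K_i) = 3.06/379 + 12.0/4.06 = 2.964 d.
K_eq = L / Σ(b_i/K_i) = 15.06 / 2.964 = 5.081 m/day.

5.08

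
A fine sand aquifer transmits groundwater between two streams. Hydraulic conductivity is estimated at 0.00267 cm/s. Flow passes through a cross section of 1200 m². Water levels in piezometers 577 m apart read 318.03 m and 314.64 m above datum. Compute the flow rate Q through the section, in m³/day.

16.3

Convert K: 0.00267 cm/s × 864 = 2.307 m/day.
Hydraulic gradient i = (318.03 − 314.64) / 577 = 3.39 / 577 = 0.005875.
Darcy's law: Q = K · A · i = 2.307 × 1200 × 0.005875 = 16.26 m³/day.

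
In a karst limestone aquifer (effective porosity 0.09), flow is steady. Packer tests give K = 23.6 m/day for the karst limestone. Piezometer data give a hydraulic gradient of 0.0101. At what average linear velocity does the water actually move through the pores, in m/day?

Hydraulic gradient i = 0.0101.
Darcy flux q = K · i = 23.60 × 0.01010 = 0.2384 m/day.
Seepage velocity v = q / n_e = 0.2384 / 0.09 = 2.648 m/day.

2.65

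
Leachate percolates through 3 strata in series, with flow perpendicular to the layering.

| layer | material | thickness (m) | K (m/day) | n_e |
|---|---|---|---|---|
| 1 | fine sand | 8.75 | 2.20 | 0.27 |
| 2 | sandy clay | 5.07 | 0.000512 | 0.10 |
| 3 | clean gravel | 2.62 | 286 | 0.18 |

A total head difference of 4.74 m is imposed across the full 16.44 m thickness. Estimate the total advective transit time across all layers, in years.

With flow normal to the layers, continuity requires the same specific discharge q through every layer.
Σ(b_i/K_i) = 8.75/2.20 + 5.07/0.000512 + 2.62/286 = 9906 d.
q = Δh / Σ(b_i/K_i) = 4.74 / 9906 = 0.0004785 m/day.
In each layer the seepage velocity is v_i = q/n_i, so the layer transit time is t_i = b_i·n_i / q:
  layer 1 (fine sand): t_1 = 8.75 × 0.27 / 0.0004785 = 4937 d
  layer 2 (sandy clay): t_2 = 5.07 × 0.10 / 0.0004785 = 1060 d
  layer 3 (clean gravel): t_3 = 2.62 × 0.18 / 0.0004785 = 985.6 d
Total t = Σ t_i = 6983 days = 19.12 years.

19.1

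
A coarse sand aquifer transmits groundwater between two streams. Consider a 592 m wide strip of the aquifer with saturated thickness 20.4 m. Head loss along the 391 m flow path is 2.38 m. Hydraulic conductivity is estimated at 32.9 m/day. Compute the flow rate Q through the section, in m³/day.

2420

Cross-sectional area A = 592 × 20.4 = 12077 m².
Hydraulic gradient i = Δh / L = 2.38 / 391 = 0.006087.
Darcy's law: Q = K · A · i = 32.90 × 12077 × 0.006087 = 2419 m³/day.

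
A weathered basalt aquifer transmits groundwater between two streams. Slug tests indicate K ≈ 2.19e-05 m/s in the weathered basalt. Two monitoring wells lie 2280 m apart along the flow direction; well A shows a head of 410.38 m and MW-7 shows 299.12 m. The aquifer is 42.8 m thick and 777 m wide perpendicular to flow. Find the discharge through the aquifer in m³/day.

3070

Convert K: 2.19e-05 m/s × 86400 = 1.892 m/day.
Cross-sectional area A = 777 × 42.8 = 33256 m².
Hydraulic gradient i = (410.38 − 299.12) / 2280 = 111.26 / 2280 = 0.04880.
Darcy's law: Q = K · A · i = 1.892 × 33256 × 0.04880 = 3071 m³/day.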